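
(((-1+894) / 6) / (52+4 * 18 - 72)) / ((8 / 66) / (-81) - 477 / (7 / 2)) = -5569641 / 265207280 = -0.02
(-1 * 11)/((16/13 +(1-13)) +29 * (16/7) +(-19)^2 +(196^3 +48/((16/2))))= -1001/685226225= -0.00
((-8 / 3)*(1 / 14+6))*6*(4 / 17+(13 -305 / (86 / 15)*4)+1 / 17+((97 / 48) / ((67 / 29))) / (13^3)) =735986802115 / 37977342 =19379.63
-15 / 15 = -1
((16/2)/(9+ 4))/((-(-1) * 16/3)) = 3/26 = 0.12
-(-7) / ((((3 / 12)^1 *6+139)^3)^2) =448 / 492309163417681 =0.00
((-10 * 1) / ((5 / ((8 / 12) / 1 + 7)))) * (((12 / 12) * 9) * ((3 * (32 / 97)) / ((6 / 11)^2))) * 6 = -267168 / 97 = -2754.31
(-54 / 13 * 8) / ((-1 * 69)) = 144 / 299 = 0.48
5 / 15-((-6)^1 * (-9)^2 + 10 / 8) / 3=1943 / 12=161.92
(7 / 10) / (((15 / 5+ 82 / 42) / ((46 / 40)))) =3381 / 20800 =0.16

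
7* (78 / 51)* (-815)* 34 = -296660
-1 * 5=-5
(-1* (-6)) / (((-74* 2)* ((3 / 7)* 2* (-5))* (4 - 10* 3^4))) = -7 / 596440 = -0.00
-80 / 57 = -1.40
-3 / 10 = -0.30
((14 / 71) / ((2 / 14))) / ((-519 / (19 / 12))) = -931 / 221094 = -0.00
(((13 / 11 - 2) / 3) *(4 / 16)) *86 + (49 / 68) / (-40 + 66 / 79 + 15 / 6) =-6373315 / 1083291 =-5.88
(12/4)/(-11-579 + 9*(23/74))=-222/43453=-0.01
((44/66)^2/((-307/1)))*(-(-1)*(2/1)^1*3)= -8/921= -0.01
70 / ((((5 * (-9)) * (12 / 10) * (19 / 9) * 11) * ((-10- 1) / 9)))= 105 / 2299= 0.05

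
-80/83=-0.96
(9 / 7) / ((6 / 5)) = 15 / 14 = 1.07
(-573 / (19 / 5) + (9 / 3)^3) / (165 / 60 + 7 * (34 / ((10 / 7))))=-15680 / 21451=-0.73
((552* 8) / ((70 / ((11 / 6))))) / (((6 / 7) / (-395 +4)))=-791384 / 15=-52758.93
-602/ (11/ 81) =-4432.91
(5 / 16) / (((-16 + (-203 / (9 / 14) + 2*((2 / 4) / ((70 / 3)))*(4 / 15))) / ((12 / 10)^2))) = -2835 / 2090128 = -0.00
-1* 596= -596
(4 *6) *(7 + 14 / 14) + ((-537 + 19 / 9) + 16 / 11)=-341.43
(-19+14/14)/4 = -9/2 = -4.50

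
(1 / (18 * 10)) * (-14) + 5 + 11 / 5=7.12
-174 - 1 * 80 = -254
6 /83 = 0.07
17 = 17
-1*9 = -9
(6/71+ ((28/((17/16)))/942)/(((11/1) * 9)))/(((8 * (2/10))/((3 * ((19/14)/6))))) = 226672945/6303494736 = 0.04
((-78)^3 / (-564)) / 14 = 19773 / 329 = 60.10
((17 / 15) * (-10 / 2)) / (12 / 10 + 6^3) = -85 / 3258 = -0.03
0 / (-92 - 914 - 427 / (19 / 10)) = 0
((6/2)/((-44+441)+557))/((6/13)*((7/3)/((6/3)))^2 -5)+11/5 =198738/90365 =2.20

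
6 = 6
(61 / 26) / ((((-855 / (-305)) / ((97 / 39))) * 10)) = 360937 / 1733940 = 0.21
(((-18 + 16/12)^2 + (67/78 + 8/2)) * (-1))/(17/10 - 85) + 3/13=353176/97461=3.62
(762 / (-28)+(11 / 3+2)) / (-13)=905 / 546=1.66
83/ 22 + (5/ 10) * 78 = 941/ 22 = 42.77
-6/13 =-0.46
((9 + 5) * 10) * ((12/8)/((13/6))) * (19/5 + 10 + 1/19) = 331632/247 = 1342.64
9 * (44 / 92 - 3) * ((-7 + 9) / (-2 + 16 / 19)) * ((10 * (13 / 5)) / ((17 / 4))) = 1031472 / 4301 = 239.82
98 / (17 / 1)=98 / 17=5.76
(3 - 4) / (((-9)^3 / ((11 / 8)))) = 0.00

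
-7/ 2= -3.50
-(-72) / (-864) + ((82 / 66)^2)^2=10907737 / 4743684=2.30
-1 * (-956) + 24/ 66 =10520/ 11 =956.36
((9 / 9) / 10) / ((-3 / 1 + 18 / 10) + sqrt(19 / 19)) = -1 / 2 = -0.50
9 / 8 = 1.12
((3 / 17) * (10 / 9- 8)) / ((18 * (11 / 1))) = -31 / 5049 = -0.01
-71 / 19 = -3.74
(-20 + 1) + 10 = -9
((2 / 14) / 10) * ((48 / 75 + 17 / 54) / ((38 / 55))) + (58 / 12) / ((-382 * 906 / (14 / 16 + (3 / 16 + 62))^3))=-295480925642731 / 84842930995200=-3.48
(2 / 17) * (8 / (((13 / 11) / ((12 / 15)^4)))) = 45056 / 138125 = 0.33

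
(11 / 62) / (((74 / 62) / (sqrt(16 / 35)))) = 22 * sqrt(35) / 1295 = 0.10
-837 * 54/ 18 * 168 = -421848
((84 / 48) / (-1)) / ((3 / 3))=-7 / 4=-1.75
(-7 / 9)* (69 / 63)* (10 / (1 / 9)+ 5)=-2185 / 27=-80.93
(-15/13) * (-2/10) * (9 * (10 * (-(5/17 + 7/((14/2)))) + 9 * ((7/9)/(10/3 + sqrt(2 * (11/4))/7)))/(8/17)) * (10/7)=-60222150/882791-144585 * sqrt(22)/504452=-69.56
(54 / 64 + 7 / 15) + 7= 3989 / 480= 8.31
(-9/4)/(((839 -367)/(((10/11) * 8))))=-45/1298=-0.03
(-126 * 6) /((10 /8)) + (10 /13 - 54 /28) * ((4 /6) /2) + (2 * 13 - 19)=-1633049 /2730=-598.19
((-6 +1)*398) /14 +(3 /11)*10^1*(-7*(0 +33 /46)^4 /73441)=-163592430173845 /1150900961336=-142.14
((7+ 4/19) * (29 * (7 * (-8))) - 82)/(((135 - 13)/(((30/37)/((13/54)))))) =-181477260/557479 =-325.53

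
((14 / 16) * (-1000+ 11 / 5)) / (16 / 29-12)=1012767 / 13280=76.26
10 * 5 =50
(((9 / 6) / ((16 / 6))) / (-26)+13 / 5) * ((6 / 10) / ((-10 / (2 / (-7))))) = 16089 / 364000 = 0.04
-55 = -55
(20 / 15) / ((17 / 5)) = 20 / 51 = 0.39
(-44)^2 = 1936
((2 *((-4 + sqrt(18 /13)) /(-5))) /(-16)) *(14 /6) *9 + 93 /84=-139 /140 + 63 *sqrt(26) /520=-0.38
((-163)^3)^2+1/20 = 375107391560181/20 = 18755369578009.05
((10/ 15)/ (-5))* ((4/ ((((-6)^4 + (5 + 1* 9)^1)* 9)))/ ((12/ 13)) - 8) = 282947/ 265275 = 1.07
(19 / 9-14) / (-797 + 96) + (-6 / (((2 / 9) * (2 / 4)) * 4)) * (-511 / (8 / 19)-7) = 1663401107 / 100944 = 16478.45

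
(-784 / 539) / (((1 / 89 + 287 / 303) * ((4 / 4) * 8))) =-26967 / 142153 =-0.19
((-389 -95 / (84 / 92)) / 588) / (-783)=5177 / 4834242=0.00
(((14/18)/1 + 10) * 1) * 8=776/9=86.22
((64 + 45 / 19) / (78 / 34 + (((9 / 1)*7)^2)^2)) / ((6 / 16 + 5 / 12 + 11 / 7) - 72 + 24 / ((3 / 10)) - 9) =150059 / 48549976499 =0.00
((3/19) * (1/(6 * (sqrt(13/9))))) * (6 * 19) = 9 * sqrt(13)/13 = 2.50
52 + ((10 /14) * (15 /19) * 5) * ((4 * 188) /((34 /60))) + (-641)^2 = 937579513 /2261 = 414674.71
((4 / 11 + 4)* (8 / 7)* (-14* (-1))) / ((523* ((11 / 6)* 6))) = 768 / 63283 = 0.01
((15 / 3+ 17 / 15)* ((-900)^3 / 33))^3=-3310613835264000000000000000 / 1331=-2487313174503380916604057.00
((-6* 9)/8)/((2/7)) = -189/8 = -23.62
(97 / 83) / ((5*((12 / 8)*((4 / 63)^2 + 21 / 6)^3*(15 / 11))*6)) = 19766689439112 / 44653478279378125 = 0.00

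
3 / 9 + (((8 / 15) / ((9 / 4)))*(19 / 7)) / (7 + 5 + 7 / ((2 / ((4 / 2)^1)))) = 347 / 945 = 0.37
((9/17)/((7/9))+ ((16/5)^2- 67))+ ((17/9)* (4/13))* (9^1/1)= -1966568/38675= -50.85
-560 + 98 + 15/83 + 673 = 17528/83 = 211.18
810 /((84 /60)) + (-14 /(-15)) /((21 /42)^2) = 61142 /105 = 582.30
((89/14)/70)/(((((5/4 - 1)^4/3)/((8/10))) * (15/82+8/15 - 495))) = -0.11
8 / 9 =0.89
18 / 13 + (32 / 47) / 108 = 22946 / 16497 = 1.39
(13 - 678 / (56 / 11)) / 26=-3365 / 728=-4.62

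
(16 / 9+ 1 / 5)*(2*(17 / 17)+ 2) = 7.91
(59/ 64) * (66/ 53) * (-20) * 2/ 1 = -9735/ 212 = -45.92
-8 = -8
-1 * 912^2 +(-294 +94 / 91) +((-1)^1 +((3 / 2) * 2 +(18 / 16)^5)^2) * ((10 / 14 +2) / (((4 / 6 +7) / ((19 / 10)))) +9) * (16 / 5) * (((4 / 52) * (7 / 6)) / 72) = -168288246668330745011 / 202260747386880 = -832036.12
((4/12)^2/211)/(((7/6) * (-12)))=-1/26586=-0.00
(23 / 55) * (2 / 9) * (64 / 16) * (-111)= -41.26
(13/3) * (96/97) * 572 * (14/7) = 475904/97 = 4906.23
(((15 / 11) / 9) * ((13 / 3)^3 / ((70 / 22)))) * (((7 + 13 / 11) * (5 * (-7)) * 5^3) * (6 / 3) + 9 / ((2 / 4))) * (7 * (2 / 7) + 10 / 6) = -192189166 / 189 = -1016873.89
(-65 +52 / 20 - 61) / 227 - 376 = -427377 / 1135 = -376.54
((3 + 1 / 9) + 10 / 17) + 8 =1790 / 153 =11.70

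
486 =486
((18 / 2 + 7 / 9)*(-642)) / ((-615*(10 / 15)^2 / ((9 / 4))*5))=10.33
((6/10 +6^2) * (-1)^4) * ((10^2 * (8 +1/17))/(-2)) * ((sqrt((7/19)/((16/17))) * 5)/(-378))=208925 * sqrt(2261)/81396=122.05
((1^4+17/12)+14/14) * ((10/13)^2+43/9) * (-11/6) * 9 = -3683317/12168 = -302.71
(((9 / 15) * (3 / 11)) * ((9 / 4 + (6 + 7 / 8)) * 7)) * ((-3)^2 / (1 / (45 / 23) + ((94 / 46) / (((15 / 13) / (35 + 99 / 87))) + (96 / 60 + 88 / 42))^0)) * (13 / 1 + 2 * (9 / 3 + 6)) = 11548089 / 5984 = 1929.83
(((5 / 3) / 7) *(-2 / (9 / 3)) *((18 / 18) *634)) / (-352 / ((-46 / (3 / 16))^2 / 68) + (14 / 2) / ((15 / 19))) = -134154400 / 11289831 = -11.88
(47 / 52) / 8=47 / 416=0.11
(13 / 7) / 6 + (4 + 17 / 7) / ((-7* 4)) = 47 / 588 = 0.08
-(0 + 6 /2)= -3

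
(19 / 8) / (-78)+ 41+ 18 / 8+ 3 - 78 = -19831 / 624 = -31.78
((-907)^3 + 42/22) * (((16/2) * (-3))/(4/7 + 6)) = 689435800368/253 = 2725042689.20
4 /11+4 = 48 /11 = 4.36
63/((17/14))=51.88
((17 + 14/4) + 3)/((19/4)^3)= 1504/6859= 0.22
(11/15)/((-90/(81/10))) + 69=34467/500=68.93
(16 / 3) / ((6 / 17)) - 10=46 / 9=5.11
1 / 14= 0.07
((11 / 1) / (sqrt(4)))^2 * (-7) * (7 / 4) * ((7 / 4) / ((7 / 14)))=-41503 / 32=-1296.97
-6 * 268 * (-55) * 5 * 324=143272800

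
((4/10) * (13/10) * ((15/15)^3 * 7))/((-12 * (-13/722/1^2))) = 2527/150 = 16.85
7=7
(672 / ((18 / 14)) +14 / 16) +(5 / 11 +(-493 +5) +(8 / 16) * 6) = 10295 / 264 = 39.00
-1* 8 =-8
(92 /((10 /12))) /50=276 /125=2.21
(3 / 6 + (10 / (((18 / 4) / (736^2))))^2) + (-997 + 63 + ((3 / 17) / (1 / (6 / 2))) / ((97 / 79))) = 387098866574729059 / 267138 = 1449059536923.72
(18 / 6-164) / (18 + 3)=-23 / 3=-7.67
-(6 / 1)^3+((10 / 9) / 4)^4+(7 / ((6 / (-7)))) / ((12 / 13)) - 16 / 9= -23789561 / 104976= -226.62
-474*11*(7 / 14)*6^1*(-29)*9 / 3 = 1360854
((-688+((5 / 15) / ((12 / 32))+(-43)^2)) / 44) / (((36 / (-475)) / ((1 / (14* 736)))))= -4967075 / 146893824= -0.03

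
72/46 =36/23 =1.57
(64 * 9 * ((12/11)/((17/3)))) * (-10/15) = -13824/187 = -73.93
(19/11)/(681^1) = 19/7491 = 0.00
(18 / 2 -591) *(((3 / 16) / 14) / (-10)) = 873 / 1120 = 0.78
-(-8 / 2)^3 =64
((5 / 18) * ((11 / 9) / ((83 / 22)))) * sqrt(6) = 0.22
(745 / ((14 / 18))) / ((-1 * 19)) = -6705 / 133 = -50.41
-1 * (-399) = 399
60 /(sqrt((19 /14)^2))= 840 /19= 44.21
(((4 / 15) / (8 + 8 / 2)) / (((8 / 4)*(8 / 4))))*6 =1 / 30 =0.03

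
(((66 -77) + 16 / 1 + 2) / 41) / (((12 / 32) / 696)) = 12992 / 41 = 316.88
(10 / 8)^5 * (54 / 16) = 10.30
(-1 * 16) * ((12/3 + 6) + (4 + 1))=-240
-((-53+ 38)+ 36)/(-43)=21/43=0.49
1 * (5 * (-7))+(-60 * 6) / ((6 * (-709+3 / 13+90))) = -70190 / 2011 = -34.90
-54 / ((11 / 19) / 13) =-13338 / 11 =-1212.55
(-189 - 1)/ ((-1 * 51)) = 3.73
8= 8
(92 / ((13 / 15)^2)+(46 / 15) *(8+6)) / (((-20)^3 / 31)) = -1624927 / 2535000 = -0.64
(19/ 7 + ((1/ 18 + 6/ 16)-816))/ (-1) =409679/ 504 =812.86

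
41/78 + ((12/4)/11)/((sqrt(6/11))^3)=41/78 + sqrt(66)/12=1.20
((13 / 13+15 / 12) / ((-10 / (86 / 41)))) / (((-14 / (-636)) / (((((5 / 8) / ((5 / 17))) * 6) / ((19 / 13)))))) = -40796379 / 218120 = -187.04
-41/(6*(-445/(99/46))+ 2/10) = 6765/204667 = 0.03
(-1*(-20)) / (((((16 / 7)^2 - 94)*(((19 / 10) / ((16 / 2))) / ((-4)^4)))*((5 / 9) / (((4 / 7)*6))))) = -1498.65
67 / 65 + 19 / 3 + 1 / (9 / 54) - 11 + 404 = 79241 / 195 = 406.36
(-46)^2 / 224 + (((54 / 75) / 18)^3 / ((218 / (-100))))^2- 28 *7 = -48484690234151 / 259896875000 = -186.55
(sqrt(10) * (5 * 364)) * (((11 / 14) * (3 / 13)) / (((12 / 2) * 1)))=55 * sqrt(10)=173.93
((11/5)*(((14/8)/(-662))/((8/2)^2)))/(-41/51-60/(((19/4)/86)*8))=74613/28038930560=0.00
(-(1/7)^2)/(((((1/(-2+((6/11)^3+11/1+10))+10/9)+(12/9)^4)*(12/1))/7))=-688635/250111148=-0.00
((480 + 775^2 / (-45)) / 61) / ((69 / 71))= -357485 / 1647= -217.05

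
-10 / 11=-0.91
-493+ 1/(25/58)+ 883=9808/25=392.32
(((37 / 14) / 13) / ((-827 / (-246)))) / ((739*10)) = 4551 / 556149230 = 0.00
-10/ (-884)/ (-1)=-5/ 442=-0.01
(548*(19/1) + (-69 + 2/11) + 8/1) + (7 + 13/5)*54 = 597827/55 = 10869.58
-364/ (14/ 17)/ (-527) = 26/ 31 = 0.84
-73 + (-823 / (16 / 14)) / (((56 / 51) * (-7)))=9269 / 448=20.69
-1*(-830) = 830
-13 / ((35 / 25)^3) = -1625 / 343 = -4.74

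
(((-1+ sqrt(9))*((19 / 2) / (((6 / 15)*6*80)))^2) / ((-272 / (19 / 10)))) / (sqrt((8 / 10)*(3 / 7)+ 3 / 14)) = -6859*sqrt(2730) / 7821066240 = -0.00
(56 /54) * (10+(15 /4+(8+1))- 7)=49 /3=16.33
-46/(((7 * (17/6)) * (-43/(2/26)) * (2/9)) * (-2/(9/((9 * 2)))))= -621/133042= -0.00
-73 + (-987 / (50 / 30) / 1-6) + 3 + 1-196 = -4316 / 5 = -863.20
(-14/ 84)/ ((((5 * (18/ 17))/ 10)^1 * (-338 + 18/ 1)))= 17/ 17280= 0.00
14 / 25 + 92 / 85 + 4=2398 / 425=5.64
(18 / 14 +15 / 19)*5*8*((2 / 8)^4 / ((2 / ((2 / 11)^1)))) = 345 / 11704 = 0.03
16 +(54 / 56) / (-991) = 443941 / 27748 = 16.00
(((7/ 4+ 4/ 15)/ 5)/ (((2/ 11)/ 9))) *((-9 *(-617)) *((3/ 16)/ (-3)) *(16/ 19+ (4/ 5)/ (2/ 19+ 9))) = -84723525909/ 13148000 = -6443.83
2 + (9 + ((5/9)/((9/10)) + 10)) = 1751/81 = 21.62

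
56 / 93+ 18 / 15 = 838 / 465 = 1.80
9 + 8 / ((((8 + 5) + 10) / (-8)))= 143 / 23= 6.22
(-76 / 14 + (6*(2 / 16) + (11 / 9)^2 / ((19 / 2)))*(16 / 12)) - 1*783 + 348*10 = 87027992 / 32319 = 2692.78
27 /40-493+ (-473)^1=-38613 /40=-965.32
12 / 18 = 0.67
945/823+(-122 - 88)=-171885/823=-208.85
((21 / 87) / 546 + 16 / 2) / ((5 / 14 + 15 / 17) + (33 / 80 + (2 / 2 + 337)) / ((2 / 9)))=172283440 / 32820243573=0.01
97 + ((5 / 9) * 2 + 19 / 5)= 4586 / 45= 101.91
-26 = -26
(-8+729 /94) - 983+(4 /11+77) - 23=-960463 /1034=-928.88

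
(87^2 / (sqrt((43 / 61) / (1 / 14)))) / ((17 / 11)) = 83259 * sqrt(36722) / 10234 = 1559.01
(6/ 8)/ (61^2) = 3/ 14884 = 0.00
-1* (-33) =33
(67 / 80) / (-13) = -67 / 1040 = -0.06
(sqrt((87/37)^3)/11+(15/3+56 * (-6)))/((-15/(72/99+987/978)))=38.28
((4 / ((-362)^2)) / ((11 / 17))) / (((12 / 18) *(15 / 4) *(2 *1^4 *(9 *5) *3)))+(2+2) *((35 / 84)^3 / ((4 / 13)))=4880024321 / 5189342400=0.94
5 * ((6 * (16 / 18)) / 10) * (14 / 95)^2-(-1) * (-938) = -25394782 / 27075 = -937.94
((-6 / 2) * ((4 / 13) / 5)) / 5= -12 / 325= -0.04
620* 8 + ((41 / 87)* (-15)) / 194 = 27904755 / 5626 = 4959.96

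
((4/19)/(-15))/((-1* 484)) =1/34485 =0.00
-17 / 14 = -1.21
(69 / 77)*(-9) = -621 / 77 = -8.06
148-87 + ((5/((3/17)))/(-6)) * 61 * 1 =-4087/18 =-227.06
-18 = -18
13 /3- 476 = -1415 /3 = -471.67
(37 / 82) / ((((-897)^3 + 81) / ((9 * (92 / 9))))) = -851 / 14795550936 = -0.00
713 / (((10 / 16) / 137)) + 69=781793 / 5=156358.60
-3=-3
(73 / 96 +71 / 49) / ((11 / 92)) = 239039 / 12936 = 18.48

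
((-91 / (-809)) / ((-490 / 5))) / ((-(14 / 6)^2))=0.00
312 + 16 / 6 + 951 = 3797 / 3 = 1265.67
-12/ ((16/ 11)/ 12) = -99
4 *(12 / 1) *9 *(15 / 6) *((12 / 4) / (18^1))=180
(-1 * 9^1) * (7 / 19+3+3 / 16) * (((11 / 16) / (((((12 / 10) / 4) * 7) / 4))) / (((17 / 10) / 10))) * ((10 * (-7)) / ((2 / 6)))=66886875 / 1292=51770.03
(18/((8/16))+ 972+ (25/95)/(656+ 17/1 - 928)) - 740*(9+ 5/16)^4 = -88340919056881/15876096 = -5564398.14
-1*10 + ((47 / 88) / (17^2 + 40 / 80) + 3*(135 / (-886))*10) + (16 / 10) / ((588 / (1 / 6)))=-120849905909 / 8295112980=-14.57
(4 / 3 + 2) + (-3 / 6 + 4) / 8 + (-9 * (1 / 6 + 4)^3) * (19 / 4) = -296513 / 96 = -3088.68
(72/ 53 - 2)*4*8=-1088/ 53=-20.53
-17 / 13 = -1.31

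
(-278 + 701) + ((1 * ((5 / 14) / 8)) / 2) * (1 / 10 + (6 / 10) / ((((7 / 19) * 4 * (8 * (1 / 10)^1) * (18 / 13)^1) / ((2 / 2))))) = 63674915 / 150528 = 423.01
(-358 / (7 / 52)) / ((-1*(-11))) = -241.77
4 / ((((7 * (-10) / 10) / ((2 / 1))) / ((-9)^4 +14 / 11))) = -577480 / 77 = -7499.74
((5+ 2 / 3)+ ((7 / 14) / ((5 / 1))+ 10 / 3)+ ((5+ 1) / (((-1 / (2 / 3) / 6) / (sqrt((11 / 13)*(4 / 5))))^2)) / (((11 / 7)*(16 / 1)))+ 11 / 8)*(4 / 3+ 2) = 6791 / 156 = 43.53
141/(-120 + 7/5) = -705/593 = -1.19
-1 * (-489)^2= -239121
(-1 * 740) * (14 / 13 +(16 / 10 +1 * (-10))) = 70448 / 13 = 5419.08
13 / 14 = 0.93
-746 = -746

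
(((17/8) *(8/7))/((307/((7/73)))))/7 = 17/156877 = 0.00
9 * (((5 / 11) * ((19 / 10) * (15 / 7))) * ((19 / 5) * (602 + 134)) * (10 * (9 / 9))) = 35868960 / 77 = 465830.65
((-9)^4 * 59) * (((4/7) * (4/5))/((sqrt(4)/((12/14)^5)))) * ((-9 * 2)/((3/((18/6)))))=-433451782656/588245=-736855.87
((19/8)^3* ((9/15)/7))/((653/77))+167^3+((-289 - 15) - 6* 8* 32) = 7782712082987/1671680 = 4655623.14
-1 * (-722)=722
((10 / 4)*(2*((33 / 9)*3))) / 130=11 / 26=0.42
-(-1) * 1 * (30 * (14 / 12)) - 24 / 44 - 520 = -5341 / 11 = -485.55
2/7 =0.29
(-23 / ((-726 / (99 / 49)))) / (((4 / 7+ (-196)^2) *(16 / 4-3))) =3 / 1800568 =0.00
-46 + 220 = 174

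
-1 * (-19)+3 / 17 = 19.18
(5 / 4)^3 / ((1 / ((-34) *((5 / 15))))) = -2125 / 96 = -22.14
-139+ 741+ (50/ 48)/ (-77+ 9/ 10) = 5497339/ 9132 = 601.99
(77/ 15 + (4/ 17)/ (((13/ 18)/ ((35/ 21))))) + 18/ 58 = 575528/ 96135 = 5.99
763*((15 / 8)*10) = 57225 / 4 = 14306.25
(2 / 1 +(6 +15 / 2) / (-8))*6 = 15 / 8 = 1.88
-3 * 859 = -2577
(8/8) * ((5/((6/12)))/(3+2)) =2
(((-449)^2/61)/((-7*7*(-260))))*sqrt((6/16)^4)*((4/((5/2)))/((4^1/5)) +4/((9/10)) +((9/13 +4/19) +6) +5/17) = 7423553623/14917535360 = 0.50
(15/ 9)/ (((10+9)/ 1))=5/ 57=0.09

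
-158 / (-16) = 79 / 8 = 9.88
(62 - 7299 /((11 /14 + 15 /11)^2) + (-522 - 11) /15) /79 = -2553050543 /129829785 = -19.66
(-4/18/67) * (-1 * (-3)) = -2/201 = -0.01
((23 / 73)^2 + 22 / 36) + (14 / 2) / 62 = 1224049 / 1486791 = 0.82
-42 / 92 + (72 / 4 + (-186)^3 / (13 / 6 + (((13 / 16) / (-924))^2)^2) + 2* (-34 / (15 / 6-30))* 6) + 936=-777473400774106783803388191 / 261866798442253031170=-2968965.16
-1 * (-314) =314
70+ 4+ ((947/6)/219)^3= 168736566779/2268747144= 74.37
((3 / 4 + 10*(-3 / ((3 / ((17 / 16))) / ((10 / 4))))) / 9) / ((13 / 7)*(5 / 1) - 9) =-2891 / 288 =-10.04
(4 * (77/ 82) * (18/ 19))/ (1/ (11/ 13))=30492/ 10127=3.01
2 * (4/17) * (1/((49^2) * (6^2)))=2/367353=0.00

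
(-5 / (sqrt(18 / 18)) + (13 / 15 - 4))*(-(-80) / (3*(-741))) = 1952 / 6669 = 0.29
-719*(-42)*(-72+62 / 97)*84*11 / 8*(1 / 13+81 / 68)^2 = -15169560189768369 / 37900616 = -400245742.44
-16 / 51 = -0.31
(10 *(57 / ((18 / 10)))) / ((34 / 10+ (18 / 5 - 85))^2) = 475 / 9126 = 0.05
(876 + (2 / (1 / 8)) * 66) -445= 1487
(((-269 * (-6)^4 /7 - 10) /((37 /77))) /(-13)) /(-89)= -3835634 /42809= -89.60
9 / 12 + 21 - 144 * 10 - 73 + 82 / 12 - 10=-17933 / 12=-1494.42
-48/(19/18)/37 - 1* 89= -63431/703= -90.23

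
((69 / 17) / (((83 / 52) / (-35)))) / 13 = -9660 / 1411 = -6.85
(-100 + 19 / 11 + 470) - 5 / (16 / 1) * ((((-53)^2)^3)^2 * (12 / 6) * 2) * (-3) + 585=81057719202359815557861 / 44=1842220890962723080860.48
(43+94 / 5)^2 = 95481 / 25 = 3819.24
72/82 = 36/41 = 0.88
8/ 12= 2/ 3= 0.67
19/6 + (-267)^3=-114204959/6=-19034159.83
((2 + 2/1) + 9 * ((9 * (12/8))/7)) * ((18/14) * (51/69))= 1989/98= 20.30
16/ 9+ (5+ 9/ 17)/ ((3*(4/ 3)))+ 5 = 2497/ 306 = 8.16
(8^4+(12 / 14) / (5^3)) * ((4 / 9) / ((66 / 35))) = 7168012 / 7425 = 965.39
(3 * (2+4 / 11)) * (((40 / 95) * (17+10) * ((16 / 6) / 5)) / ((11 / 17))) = 763776 / 11495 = 66.44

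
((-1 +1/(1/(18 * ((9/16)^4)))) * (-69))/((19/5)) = -9066945/622592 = -14.56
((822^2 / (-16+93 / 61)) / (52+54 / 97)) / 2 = -999505557 / 2250767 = -444.07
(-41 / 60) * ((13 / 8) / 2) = -533 / 960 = -0.56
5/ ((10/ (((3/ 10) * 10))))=3/ 2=1.50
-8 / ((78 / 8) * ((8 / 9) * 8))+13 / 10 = 1.18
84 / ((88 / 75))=1575 / 22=71.59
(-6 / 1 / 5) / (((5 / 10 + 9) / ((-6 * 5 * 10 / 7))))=720 / 133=5.41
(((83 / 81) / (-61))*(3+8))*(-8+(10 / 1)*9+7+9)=-18.11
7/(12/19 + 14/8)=532/181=2.94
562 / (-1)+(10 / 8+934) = 1493 / 4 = 373.25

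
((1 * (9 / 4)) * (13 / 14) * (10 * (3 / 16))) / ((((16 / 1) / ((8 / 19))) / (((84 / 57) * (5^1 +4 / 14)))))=64935 / 80864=0.80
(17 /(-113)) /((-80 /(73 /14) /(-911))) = -1130551 /126560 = -8.93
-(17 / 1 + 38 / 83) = -1449 / 83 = -17.46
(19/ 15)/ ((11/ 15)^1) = 19/ 11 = 1.73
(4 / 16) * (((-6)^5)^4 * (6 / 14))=2742118830047232 / 7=391731261435318.86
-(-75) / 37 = 75 / 37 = 2.03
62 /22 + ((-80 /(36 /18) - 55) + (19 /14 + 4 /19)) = -265137 /2926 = -90.61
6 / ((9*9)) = 0.07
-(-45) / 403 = 45 / 403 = 0.11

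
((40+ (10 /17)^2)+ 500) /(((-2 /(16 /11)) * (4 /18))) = -5621760 /3179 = -1768.41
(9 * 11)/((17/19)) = 1881/17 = 110.65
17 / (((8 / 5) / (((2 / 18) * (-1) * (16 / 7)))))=-170 / 63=-2.70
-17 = -17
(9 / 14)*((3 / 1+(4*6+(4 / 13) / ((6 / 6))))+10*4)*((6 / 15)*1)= 225 / 13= 17.31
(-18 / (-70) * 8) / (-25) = -0.08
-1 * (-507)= 507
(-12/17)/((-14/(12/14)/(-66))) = -2376/833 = -2.85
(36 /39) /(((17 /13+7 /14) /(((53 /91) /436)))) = 318 /466193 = 0.00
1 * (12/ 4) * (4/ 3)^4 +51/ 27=307/ 27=11.37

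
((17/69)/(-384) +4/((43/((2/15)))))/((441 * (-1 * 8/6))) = -0.00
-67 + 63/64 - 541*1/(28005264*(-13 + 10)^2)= -66556262389/1008189504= -66.02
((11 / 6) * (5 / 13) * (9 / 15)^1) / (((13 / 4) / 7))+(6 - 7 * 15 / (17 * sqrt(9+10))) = 5.49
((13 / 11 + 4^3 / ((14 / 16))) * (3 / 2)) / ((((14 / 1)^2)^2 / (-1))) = -17169 / 5916064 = -0.00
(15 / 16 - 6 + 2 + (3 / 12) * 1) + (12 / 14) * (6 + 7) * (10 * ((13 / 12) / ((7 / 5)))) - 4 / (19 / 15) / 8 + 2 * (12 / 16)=1258969 / 14896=84.52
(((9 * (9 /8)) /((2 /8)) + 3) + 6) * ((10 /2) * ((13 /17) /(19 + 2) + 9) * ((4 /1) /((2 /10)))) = 5322900 /119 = 44730.25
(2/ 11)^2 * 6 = 24/ 121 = 0.20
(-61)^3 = -226981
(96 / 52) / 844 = 6 / 2743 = 0.00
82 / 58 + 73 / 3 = 25.75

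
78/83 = 0.94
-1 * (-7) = 7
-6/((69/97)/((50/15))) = -1940/69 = -28.12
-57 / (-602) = 57 / 602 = 0.09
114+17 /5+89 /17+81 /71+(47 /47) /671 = 123.78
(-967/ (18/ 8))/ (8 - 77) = 3868/ 621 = 6.23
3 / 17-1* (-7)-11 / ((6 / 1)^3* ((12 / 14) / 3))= 51395 / 7344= 7.00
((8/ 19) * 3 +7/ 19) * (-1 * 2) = -62/ 19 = -3.26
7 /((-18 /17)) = -119 /18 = -6.61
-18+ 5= -13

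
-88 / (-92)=22 / 23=0.96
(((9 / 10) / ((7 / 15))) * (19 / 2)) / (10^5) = 513 / 2800000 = 0.00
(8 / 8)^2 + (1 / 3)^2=10 / 9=1.11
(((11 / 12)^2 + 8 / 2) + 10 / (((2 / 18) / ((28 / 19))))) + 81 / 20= 141.52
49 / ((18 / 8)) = 196 / 9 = 21.78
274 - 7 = 267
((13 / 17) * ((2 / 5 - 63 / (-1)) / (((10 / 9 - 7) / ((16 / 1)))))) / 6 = -98904 / 4505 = -21.95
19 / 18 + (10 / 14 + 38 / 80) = 2.24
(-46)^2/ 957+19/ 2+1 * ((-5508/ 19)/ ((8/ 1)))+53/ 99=-1308653/ 54549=-23.99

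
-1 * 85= -85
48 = 48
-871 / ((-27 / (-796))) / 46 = -558.23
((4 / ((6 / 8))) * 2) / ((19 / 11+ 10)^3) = 0.01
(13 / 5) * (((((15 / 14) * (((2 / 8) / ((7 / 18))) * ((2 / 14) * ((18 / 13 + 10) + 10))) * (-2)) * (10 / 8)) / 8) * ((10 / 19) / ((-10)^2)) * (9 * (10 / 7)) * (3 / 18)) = -56295 / 2919616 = -0.02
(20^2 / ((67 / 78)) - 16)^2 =907696384 / 4489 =202204.59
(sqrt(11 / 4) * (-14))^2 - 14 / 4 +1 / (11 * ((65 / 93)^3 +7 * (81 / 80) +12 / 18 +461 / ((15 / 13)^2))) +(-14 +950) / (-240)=3333486634378266 / 6270664081385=531.60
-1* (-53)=53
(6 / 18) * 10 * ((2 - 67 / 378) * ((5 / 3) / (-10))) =-3445 / 3402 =-1.01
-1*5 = -5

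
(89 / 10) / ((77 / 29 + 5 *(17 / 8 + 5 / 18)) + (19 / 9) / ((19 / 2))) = 92916 / 155465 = 0.60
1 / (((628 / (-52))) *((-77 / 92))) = 1196 / 12089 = 0.10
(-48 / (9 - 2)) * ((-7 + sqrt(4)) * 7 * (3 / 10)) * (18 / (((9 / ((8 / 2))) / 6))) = 3456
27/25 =1.08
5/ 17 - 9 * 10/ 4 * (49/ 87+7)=-83750/ 493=-169.88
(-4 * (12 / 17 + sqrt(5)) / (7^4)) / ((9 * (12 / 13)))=-13 * sqrt(5) / 64827 - 52 / 367353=-0.00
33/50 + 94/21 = 5393/1050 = 5.14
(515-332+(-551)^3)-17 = -167283985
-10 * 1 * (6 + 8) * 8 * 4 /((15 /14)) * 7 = -87808 /3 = -29269.33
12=12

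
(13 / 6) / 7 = 13 / 42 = 0.31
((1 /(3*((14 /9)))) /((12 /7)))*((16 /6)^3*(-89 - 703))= -5632 /3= -1877.33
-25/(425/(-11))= 11/17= 0.65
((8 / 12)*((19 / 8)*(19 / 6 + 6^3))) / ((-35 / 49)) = -485.82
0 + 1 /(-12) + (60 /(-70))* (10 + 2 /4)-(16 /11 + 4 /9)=-4349 /396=-10.98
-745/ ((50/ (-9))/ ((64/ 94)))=21456/ 235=91.30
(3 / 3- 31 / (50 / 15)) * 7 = -581 / 10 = -58.10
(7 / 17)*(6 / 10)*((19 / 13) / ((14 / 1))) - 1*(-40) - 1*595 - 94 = -1434233 / 2210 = -648.97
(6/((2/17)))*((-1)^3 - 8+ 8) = -51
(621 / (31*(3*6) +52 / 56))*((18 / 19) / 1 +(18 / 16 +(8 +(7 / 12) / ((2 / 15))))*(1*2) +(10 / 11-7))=39714192 / 1635425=24.28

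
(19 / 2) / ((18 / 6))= 19 / 6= 3.17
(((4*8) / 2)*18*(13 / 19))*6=22464 / 19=1182.32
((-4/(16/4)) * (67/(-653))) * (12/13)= 804/8489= 0.09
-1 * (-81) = 81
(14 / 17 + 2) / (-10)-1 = -109 / 85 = -1.28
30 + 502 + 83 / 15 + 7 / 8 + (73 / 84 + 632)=983873 / 840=1171.28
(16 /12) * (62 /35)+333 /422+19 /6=46656 /7385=6.32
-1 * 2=-2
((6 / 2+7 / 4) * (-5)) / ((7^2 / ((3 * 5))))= -1425 / 196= -7.27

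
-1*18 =-18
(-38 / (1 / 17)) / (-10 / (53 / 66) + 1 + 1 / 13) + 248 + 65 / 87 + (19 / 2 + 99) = 282332137 / 681906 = 414.03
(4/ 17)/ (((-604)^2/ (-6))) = -3/ 775234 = -0.00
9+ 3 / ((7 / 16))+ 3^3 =300 / 7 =42.86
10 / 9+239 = 2161 / 9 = 240.11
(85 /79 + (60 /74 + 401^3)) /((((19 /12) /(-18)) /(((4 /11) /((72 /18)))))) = -2142703584432 /32153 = -66640860.40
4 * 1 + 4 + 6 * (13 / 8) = 17.75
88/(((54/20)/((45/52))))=1100/39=28.21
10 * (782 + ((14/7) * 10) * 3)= 8420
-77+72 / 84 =-533 / 7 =-76.14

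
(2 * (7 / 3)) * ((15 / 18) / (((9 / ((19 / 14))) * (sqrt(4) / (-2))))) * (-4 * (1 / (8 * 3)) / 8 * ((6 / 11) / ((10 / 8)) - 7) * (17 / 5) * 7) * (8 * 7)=-5713547 / 53460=-106.88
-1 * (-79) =79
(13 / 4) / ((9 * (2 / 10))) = 65 / 36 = 1.81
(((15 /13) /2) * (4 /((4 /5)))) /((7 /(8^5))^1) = 1228800 /91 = 13503.30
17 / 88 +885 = 77897 / 88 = 885.19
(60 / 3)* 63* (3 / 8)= 945 / 2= 472.50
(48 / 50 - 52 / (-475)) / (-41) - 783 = -15249433 / 19475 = -783.03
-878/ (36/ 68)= -14926/ 9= -1658.44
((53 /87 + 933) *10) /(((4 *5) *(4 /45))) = 152295 /29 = 5251.55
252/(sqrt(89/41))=171.04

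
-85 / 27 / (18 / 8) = -340 / 243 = -1.40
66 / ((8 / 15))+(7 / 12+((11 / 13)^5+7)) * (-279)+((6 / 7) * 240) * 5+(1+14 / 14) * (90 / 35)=-2805166047 / 2599051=-1079.30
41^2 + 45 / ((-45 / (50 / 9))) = 15079 / 9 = 1675.44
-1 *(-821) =821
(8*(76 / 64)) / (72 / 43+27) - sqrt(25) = -4.67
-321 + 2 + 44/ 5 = -1551/ 5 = -310.20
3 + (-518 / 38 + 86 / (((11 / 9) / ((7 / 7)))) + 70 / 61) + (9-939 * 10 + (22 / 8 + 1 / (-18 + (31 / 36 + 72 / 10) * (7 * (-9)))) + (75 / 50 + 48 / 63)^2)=-550632061352258 / 59129823753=-9312.26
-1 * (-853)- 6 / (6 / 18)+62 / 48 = 20071 / 24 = 836.29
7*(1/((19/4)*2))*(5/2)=35/19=1.84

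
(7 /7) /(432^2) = 1 /186624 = 0.00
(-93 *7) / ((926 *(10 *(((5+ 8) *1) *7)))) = -93 / 120380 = -0.00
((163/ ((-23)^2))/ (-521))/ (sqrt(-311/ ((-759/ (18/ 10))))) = -163 * sqrt(1180245)/ 257143197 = -0.00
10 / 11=0.91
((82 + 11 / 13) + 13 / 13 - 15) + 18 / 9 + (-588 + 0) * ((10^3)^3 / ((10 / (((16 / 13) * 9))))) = -8467199999079 / 13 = -651323076852.23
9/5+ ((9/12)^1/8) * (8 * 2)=33/10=3.30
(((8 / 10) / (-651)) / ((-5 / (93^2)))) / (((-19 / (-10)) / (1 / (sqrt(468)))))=124*sqrt(13) / 8645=0.05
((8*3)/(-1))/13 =-24/13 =-1.85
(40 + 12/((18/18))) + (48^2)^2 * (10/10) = 5308468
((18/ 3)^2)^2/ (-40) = -162/ 5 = -32.40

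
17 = 17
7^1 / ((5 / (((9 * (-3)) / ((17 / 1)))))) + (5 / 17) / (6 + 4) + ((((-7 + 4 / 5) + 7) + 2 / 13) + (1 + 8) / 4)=4463 / 4420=1.01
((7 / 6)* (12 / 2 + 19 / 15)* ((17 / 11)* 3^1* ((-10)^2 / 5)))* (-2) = -51884 / 33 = -1572.24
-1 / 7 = -0.14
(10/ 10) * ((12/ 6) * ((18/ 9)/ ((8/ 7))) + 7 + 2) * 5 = 125/ 2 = 62.50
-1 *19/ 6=-19/ 6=-3.17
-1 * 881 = -881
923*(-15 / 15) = -923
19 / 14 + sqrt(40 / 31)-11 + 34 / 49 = -877 / 98 + 2*sqrt(310) / 31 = -7.81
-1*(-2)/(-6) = -1/3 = -0.33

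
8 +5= 13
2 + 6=8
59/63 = 0.94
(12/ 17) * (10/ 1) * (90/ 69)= 3600/ 391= 9.21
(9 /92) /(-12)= -3 /368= -0.01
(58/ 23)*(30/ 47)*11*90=1722600/ 1081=1593.52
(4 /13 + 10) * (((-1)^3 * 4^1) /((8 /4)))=-268 /13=-20.62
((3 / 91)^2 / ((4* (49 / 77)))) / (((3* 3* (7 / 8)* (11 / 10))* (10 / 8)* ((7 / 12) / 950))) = 182400 / 2840383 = 0.06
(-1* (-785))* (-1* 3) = -2355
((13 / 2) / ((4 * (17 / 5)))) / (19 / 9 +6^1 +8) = 117 / 3944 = 0.03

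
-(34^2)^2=-1336336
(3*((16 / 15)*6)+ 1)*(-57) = -5757 / 5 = -1151.40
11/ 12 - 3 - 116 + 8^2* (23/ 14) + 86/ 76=-18847/ 1596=-11.81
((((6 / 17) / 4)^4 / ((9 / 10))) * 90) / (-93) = -675 / 10356604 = -0.00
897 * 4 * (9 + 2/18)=98072/3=32690.67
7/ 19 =0.37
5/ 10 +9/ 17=35/ 34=1.03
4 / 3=1.33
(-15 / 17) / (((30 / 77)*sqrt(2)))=-77*sqrt(2) / 68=-1.60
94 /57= 1.65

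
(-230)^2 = 52900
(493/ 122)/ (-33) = -493/ 4026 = -0.12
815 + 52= 867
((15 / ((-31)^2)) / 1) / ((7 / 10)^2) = 0.03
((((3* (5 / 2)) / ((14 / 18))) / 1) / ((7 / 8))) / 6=90 / 49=1.84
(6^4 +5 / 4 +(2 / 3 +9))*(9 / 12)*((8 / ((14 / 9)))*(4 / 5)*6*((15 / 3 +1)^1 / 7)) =5081292 / 245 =20739.97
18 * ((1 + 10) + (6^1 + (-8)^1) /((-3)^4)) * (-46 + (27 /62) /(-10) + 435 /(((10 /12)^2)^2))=11794872397 /69750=169102.11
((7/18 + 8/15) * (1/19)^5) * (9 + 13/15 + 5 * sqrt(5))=6142/1671366825 + 83 * sqrt(5)/44569782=0.00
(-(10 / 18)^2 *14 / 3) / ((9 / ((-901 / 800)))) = 6307 / 34992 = 0.18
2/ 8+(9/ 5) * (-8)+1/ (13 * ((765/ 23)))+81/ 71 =-7347253/ 564876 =-13.01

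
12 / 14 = 6 / 7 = 0.86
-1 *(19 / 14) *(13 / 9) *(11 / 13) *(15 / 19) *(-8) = 220 / 21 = 10.48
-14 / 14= -1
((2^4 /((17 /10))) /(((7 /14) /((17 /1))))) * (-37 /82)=-5920 /41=-144.39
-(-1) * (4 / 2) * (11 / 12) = 11 / 6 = 1.83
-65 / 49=-1.33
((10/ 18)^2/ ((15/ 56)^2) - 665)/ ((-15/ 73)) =35160377/ 10935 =3215.40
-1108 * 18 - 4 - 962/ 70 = -698661/ 35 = -19961.74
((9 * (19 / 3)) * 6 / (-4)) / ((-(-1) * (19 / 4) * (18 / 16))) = -16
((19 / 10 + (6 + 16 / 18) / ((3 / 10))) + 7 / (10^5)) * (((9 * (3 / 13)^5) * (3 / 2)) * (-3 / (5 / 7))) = -342565354467 / 371293000000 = -0.92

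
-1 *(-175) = 175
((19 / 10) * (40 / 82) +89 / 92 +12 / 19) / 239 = 181019 / 17128652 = 0.01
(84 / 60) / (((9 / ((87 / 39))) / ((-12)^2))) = 3248 / 65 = 49.97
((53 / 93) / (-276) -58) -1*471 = -13578425 / 25668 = -529.00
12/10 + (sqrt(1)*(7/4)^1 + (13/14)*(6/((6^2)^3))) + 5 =4327409/544320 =7.95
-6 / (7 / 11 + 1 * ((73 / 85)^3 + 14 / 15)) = -60798375 / 22324618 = -2.72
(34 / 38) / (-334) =-17 / 6346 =-0.00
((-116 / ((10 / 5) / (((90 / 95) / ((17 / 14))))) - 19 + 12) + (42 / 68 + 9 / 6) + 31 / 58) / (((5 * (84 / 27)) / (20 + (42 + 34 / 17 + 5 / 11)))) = -539009451 / 2622760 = -205.51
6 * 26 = 156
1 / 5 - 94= -469 / 5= -93.80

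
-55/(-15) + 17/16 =227/48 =4.73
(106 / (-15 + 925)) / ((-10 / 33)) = -0.38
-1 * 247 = -247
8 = 8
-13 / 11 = -1.18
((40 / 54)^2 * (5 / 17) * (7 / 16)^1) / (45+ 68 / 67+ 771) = 1675 / 19382652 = 0.00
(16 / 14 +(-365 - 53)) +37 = -2659 / 7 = -379.86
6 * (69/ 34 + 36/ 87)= 7227/ 493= 14.66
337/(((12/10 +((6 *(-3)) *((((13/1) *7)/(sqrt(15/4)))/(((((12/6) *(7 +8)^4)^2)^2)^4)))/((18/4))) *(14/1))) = 33402100678040496529255325120244670689118038353626616299152374267578125000000000000 *sqrt(15)/5022440466507542639034314382961338154620796420851304128405826968944218527344379637938459040244487674442552815889939665794372558593749999999999999999999999991719 +705234348838767445564401644607487899211336830761203954696984870222584018214606640827191956900996810952975124564545694738626480102539062500000000000000000000000000/35157083265552798473240200680729367082345574945959128898840788782609529691410657465569213281711413721097869711229577660560607910156249999999999999999999999942033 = 20.06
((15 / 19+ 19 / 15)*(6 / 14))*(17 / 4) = 4981 / 1330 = 3.75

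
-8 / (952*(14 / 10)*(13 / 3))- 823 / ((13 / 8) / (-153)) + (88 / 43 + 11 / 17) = 36083594896 / 465647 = 77491.31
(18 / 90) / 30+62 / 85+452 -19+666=2804327 / 2550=1099.74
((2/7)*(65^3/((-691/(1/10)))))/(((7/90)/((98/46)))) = -4943250/15893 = -311.03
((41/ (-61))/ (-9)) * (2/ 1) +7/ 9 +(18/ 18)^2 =1058/ 549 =1.93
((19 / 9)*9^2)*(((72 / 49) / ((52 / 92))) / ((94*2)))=70794 / 29939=2.36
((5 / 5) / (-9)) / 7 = -0.02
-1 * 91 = -91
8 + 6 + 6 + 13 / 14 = 293 / 14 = 20.93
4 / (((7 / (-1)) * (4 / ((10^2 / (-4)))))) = 3.57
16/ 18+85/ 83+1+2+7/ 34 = 130009/ 25398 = 5.12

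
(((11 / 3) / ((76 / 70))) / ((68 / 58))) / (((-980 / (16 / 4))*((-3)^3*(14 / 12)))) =319 / 854658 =0.00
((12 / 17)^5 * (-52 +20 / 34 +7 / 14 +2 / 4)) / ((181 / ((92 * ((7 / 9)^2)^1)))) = -11868229632 / 4368899989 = -2.72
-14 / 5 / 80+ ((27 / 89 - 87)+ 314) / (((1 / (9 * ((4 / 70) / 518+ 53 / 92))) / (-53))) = -6624350417311 / 106034600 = -62473.48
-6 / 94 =-3 / 47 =-0.06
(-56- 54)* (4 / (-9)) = 440 / 9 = 48.89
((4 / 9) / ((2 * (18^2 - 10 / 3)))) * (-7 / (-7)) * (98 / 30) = 49 / 21645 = 0.00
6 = 6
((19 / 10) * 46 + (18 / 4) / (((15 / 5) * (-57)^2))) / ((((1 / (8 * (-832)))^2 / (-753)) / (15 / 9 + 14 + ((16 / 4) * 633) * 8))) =-64010798156802818048 / 1083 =-59105076783751447.87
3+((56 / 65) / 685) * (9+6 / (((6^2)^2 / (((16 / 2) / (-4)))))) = 3620119 / 1202175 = 3.01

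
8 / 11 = 0.73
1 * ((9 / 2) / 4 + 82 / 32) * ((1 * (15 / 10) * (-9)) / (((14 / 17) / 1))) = -27081 / 448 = -60.45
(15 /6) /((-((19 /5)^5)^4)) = -476837158203125 /75179946915091916386711202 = -0.00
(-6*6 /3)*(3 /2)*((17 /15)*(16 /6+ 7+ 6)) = -1598 /5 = -319.60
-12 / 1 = -12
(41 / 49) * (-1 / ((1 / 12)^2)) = -5904 / 49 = -120.49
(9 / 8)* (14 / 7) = 9 / 4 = 2.25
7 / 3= 2.33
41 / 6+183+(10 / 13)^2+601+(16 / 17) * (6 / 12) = 13650697 / 17238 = 791.90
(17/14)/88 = 17/1232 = 0.01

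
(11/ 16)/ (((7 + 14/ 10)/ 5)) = 275/ 672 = 0.41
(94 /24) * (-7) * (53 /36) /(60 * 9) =-0.07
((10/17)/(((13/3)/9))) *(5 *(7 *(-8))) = -75600/221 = -342.08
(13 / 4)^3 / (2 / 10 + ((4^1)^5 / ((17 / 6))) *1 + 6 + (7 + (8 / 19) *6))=3548155 / 38980992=0.09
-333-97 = -430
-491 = -491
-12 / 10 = -6 / 5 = -1.20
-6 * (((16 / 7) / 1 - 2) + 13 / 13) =-54 / 7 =-7.71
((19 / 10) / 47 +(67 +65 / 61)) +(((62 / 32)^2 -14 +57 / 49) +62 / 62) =10793260943 / 179818240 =60.02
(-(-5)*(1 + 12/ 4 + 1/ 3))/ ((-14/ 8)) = -260/ 21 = -12.38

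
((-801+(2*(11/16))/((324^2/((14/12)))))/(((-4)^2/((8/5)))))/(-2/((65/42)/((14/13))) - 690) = 682103801899/5887652023296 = 0.12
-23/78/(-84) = 23/6552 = 0.00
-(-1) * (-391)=-391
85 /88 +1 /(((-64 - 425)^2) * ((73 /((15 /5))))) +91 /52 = 1390648117 /512037768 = 2.72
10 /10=1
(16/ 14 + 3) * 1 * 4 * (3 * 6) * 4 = 8352/ 7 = 1193.14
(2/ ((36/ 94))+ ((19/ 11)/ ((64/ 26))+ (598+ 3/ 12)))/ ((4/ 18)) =1914023/ 704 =2718.78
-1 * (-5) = 5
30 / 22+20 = 235 / 11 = 21.36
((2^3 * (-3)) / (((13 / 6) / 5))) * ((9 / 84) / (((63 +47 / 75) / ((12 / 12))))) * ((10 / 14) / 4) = -0.02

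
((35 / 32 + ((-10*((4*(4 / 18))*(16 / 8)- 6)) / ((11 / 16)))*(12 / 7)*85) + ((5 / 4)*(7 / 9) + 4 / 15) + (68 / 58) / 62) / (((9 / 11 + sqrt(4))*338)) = 892272549017 / 94950797760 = 9.40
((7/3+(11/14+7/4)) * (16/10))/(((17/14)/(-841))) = -1375876/255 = -5395.59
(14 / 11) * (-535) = -7490 / 11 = -680.91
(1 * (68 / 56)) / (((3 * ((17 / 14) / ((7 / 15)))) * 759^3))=7 / 19676046555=0.00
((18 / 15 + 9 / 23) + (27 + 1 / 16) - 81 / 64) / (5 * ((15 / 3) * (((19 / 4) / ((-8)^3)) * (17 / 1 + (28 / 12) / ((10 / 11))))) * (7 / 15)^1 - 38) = -116108352 / 170073845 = -0.68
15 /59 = 0.25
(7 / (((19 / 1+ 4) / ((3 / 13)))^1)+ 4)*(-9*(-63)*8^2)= 44162496 / 299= 147700.66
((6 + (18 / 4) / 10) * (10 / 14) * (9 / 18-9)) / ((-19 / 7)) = 14.43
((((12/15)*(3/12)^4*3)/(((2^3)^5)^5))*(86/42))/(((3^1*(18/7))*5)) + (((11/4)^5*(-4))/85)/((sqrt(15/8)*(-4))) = 43/3264099712959498771706675200 + 161051*sqrt(30)/652800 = 1.35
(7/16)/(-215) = -7/3440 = -0.00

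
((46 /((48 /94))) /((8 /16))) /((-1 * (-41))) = 1081 /246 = 4.39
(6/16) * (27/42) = 27/112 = 0.24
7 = 7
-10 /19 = -0.53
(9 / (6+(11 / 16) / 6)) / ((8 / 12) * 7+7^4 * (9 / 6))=5184 / 12700919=0.00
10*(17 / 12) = 85 / 6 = 14.17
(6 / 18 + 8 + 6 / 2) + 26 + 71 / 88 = 10069 / 264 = 38.14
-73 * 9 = -657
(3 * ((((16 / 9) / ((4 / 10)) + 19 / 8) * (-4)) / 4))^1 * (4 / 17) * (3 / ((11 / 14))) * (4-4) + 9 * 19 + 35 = 206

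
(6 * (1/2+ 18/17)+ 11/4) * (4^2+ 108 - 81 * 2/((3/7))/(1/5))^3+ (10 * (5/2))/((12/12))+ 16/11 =-12465354292075/187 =-66659648620.72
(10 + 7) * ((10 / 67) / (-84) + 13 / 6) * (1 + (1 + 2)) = 207128 / 1407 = 147.21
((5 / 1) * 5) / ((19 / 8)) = 200 / 19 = 10.53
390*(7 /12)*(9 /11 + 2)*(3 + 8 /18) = 437255 /198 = 2208.36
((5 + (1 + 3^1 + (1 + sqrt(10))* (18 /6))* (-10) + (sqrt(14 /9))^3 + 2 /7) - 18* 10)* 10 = -17130 /7 - 300* sqrt(10) + 140* sqrt(14) /27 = -3376.42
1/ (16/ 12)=3/ 4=0.75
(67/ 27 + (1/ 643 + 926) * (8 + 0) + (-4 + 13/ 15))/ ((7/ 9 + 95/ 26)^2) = 1303995758208/ 3457311335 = 377.17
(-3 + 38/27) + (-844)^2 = 19233029/27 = 712334.41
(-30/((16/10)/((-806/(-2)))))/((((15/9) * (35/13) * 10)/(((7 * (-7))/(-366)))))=-110019/4880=-22.54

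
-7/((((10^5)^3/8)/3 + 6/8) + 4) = -84/500000000000057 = -0.00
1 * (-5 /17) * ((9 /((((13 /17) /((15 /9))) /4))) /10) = -30 /13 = -2.31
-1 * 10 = -10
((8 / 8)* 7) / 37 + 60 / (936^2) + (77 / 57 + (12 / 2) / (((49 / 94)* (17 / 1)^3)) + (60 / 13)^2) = 282257557158427 / 12355736007888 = 22.84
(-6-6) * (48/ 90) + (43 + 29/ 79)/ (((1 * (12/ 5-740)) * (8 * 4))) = -149215049/ 23308160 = -6.40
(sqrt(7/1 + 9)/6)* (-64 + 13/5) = -614/15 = -40.93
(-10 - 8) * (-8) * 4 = 576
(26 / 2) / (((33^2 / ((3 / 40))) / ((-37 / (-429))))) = 37 / 479160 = 0.00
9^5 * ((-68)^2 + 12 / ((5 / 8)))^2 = 31826386854144 / 25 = 1273055474165.76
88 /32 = 11 /4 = 2.75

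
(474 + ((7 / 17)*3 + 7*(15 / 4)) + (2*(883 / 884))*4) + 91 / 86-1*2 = 19330409 / 38012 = 508.53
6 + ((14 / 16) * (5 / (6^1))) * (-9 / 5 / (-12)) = 6.11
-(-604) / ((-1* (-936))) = 151 / 234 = 0.65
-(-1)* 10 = 10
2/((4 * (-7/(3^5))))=-243/14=-17.36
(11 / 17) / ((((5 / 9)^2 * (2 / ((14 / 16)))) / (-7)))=-6.42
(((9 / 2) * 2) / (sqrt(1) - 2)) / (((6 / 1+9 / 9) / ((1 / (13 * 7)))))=-9 / 637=-0.01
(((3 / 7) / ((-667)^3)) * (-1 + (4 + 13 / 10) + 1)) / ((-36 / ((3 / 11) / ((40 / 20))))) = 53 / 1827924332080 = 0.00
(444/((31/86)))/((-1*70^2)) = -9546/37975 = -0.25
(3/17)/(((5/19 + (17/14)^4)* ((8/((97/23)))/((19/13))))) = 168151634/3014183419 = 0.06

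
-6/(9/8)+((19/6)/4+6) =35/24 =1.46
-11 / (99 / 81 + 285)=-99 / 2576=-0.04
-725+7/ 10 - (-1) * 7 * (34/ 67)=-482901/ 670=-720.75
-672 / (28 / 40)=-960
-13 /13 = -1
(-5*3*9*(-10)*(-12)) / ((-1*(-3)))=-5400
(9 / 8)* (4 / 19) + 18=18.24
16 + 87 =103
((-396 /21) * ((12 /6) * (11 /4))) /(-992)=363 /3472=0.10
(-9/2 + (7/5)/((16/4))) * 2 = -83/10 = -8.30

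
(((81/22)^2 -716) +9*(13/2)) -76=-348453/484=-719.94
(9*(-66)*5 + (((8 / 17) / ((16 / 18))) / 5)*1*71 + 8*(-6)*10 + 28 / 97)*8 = -227047096 / 8245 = -27537.55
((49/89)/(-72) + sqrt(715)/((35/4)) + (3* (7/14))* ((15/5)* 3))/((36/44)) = 44* sqrt(715)/315 + 951049/57672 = 20.23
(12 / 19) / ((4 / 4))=12 / 19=0.63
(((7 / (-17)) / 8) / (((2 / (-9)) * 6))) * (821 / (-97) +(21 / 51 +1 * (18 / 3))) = -8883 / 112132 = -0.08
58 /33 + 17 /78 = 565 /286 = 1.98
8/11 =0.73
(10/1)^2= 100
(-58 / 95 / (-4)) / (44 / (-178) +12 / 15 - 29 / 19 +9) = 2581 / 135728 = 0.02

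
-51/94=-0.54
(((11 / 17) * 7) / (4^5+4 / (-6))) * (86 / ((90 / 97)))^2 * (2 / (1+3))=1339587557 / 70456500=19.01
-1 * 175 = -175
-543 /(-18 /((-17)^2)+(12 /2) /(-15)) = 784635 /668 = 1174.60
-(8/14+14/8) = -65/28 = -2.32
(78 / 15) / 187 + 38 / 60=3709 / 5610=0.66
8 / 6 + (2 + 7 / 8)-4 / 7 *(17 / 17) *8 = -61 / 168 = -0.36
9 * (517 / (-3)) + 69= -1482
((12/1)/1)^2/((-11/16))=-2304/11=-209.45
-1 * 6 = -6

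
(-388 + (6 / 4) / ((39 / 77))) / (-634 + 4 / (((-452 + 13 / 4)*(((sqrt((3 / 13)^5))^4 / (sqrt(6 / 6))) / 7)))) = 1061095472505 / 403191116134508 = 0.00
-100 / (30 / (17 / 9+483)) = -43640 / 27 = -1616.30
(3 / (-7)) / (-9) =1 / 21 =0.05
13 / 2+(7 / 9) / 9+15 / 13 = 16301 / 2106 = 7.74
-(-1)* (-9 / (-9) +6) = 7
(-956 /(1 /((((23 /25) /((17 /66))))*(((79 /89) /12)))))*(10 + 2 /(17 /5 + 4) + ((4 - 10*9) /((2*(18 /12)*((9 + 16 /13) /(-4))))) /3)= -5926442746664 /1675231425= -3537.69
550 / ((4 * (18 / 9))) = 275 / 4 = 68.75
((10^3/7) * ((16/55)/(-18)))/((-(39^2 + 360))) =1600/1303533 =0.00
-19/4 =-4.75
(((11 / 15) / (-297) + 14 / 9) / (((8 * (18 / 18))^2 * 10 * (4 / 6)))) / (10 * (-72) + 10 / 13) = -481 / 95040000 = -0.00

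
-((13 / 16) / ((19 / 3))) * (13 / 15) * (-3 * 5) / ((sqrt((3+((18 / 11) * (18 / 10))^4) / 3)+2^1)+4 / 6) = -13918100625 / 59392412854+13803075 * sqrt(238733137) / 475139302832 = 0.21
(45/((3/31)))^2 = 216225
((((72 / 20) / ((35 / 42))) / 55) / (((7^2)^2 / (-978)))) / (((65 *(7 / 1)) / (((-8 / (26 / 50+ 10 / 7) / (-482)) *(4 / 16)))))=-105624 / 705406777075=-0.00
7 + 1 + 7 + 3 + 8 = 26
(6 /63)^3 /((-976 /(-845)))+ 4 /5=4523593 /5649210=0.80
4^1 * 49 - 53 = 143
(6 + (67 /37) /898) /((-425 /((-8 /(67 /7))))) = 0.01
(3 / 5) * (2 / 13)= 6 / 65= 0.09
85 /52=1.63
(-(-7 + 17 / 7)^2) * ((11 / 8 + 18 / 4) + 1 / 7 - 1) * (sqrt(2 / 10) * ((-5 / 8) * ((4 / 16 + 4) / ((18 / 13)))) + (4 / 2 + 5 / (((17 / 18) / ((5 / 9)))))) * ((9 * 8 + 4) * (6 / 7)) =-196816896 / 5831 + 18878704 * sqrt(5) / 7203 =-27892.92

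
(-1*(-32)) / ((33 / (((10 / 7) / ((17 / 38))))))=12160 / 3927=3.10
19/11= 1.73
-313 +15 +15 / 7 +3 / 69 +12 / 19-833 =-3451109 / 3059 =-1128.18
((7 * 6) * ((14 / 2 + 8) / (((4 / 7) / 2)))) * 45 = 99225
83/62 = 1.34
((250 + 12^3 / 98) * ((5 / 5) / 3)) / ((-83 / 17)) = -2686 / 147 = -18.27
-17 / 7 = -2.43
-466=-466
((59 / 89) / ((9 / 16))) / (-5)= -944 / 4005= -0.24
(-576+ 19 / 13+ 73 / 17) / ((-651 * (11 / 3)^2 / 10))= 3780720 / 5802797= 0.65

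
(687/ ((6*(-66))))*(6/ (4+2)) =-229/ 132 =-1.73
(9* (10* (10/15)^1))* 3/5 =36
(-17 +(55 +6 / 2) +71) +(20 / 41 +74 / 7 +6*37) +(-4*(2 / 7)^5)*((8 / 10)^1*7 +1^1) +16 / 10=1194218672 / 3445435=346.61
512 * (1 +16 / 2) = 4608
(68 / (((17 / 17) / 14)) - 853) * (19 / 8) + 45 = 2241 / 8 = 280.12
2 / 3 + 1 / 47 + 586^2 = 48418933 / 141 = 343396.69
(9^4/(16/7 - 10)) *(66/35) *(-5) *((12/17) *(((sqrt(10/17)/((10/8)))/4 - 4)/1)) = -384912/17 + 96228 *sqrt(170)/1445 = -21773.61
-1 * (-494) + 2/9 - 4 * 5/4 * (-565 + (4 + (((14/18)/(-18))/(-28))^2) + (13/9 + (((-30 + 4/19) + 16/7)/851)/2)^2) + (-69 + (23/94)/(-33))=8954901763648828811143/2781012602571077952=3220.01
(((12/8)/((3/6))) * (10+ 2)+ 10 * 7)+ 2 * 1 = 108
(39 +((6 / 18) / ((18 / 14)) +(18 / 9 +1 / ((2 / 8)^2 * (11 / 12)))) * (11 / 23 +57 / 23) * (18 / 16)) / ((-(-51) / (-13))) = -2063581 / 77418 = -26.66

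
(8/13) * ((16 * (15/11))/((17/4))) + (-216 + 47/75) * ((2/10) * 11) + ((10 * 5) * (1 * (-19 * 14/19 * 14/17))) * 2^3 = -4633267373/911625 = -5082.43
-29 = -29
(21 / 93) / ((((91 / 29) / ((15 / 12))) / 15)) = 2175 / 1612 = 1.35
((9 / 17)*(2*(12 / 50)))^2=11664 / 180625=0.06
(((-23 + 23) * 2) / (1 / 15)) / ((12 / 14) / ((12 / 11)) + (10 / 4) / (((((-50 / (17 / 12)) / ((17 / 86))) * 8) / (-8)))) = 0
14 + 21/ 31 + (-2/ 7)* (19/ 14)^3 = 4157191/ 297724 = 13.96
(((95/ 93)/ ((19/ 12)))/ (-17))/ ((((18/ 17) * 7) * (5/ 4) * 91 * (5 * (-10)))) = 0.00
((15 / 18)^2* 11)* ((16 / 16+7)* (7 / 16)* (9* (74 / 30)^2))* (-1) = -105413 / 72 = -1464.07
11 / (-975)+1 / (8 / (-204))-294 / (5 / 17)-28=-2053567 / 1950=-1053.11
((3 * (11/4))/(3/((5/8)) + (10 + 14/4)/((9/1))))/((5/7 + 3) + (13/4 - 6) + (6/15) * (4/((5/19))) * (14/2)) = 2750/91401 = 0.03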